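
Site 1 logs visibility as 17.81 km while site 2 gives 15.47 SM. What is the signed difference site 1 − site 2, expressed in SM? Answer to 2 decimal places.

-4.40 SM

site 1: 17.81 km = 11.0666 SM.
Difference: 11.0666 − 15.4700 = -4.40 SM.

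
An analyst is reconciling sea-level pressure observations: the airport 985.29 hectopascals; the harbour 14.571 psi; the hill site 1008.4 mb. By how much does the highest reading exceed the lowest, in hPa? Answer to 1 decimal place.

the harbour: 14.571 psi = 1004.635 hPa.
the hill site: 1008.4 mb = 1008.400 hPa.
Spread: 1008.400 − 985.290 = 23.1 hPa.

23.1 hPa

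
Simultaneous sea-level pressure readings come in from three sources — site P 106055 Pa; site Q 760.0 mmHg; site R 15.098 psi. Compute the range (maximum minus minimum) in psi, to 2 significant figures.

0.69 psi

site P: 106055 Pa = 15.3820 psi.
site Q: 760.0 mmHg = 14.6960 psi.
Spread: 15.3820 − 14.6960 = 0.69 psi.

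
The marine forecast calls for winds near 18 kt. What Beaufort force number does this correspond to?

Beaufort force 5

18 kt lies in the Beaufort 5 band (fresh breeze, 17–21 kt).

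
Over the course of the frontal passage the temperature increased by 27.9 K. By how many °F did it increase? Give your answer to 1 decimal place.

For a temperature change the 32° offset cancels: Δ°F = 27.9 × 1.8 = 50.2 °F.

50.2 °F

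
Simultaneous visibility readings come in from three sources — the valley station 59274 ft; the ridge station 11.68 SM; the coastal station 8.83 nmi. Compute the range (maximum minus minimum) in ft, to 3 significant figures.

the ridge station: 11.68 SM = 61670.40 ft.
the coastal station: 8.83 nmi = 53652.10 ft.
Spread: 61670.40 − 53652.10 = 8020 ft.

8020 ft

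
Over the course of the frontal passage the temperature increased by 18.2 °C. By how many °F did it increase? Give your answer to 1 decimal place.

Converting a difference, only the 9/5 scale factor applies: Δ°F = 18.2 × 1.8 = 32.8 °F.

32.8 °F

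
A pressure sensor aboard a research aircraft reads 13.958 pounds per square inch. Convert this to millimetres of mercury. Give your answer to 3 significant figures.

722 mmHg

1 psi = 51.7149 mmHg, so 13.958 × 51.7149 = 722 mmHg.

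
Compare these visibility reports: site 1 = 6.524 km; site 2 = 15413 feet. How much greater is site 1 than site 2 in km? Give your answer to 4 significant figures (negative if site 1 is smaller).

1.826 km

site 2: 15413 ft = 4.69788 km.
Difference: 6.52400 − 4.69788 = 1.826 km.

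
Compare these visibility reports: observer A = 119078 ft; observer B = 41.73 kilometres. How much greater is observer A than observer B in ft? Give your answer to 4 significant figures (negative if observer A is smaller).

observer B: 41.73 km = 136909.45 ft.
Difference: 119078.00 − 136909.45 = -17830 ft.

-17830 ft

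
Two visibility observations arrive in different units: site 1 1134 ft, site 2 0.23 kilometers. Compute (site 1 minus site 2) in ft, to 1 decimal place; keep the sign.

379.4 ft

site 2: 0.23 km = 754.593 ft.
Difference: 1134.000 − 754.593 = 379.4 ft.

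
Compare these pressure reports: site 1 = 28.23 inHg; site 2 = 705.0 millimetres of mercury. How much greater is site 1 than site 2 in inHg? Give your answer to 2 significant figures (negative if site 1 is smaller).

site 2: 705.0 mmHg = 27.7559 inHg.
Difference: 28.2300 − 27.7559 = 0.47 inHg.

0.47 inHg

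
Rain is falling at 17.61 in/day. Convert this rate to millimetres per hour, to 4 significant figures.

17.61 in/day × 25.4 mm/in × 0.0416667 day/hour = 18.64 mm/hour.

18.64 mm/hour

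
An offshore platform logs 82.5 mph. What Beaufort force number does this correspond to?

82.5 mph = 36.9 m/s, which is Beaufort 12 (hurricane force, ≥32.7 m/s).

Beaufort force 12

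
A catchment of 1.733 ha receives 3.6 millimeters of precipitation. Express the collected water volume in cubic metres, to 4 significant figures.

Area: 1.733 ha = 17330 m².
1 mm over 1 m² is 1 L, so volume = 3.6 × 17330 = 62388 L = 62.39 m³.

62.39 cubic metres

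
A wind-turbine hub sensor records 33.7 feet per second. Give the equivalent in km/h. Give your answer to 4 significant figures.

36.98 km/h

1 ft/s = 1.09728 km/h, so 33.7 × 1.09728 = 36.98 km/h.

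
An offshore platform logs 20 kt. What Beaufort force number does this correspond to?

20 kt lies in the Beaufort 5 band (fresh breeze, 17–21 kt).

Beaufort force 5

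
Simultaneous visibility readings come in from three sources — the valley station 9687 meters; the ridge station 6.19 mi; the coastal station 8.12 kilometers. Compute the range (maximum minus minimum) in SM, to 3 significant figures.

1.14 SM

the valley station: 9687 m = 6.0192 SM.
the coastal station: 8.12 km = 5.0455 SM.
Spread: 6.1900 − 5.0455 = 1.14 SM.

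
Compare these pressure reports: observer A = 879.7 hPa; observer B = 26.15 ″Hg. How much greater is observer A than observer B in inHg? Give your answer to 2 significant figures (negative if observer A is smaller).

observer A: 879.7 hPa = 25.9775 inHg.
Difference: 25.9775 − 26.1500 = -0.17 inHg.

-0.17 inHg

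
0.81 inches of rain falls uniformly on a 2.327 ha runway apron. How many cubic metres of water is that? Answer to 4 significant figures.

478.8 cubic metres

Depth: 0.81 in × 25.4 = 20.574 mm.
Area: 2.327 ha = 23270 m².
1 mm over 1 m² is 1 L, so volume = 20.574 × 23270 = 478756.98 L = 478.8 m³.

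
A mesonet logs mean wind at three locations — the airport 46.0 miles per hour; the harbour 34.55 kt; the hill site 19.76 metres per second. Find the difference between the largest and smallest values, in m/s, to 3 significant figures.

2.79 m/s

the airport: 46.0 mph = 20.5638 m/s.
the harbour: 34.55 kt = 17.7741 m/s.
Spread: 20.5638 − 17.7741 = 2.79 m/s.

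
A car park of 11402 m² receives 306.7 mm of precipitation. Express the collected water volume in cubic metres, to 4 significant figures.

1 mm over 1 m² is 1 L, so volume = 306.7 × 11402 = 3496993.4 L = 3497 m³.

3497 cubic metres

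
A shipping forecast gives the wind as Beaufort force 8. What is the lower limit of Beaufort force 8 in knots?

34 kt

Beaufort 8 (gale) spans 34–40 knots.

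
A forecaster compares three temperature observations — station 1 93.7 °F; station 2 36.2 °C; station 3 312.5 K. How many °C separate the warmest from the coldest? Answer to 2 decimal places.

5.07 °C

station 1: 93.7 °F = 34.278 °C.
station 3: 312.5 K = 39.350 °C.
Spread: 39.350 − 34.278 = 5.072 °C.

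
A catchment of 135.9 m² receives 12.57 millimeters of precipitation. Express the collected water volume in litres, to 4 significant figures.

1708 litres

1 mm over 1 m² is 1 L, so volume = 12.57 × 135.9 = 1708.263 L ≈ 1708 L.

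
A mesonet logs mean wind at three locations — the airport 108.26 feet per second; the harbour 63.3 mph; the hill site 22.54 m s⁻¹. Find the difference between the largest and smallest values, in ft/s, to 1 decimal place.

34.3 ft/s

the harbour: 63.3 mph = 92.840 ft/s.
the hill site: 22.54 m/s = 73.950 ft/s.
Spread: 108.260 − 73.950 = 34.3 ft/s.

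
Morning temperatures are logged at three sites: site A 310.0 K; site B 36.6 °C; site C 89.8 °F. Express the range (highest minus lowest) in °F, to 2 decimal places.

site A: 310.0 K = 36.850 °C.
site C: 89.8 °F = 32.111 °C.
Spread: 36.850 − 32.111 = 4.739 °C = 8.53 °F.

8.53 °F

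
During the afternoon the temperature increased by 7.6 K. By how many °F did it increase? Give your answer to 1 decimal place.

Converting a difference, only the 9/5 scale factor applies: Δ°F = 7.6 × 1.8 = 13.7 °F.

13.7 °F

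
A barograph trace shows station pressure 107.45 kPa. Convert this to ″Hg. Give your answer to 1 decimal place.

1 kPa = 0.2953 inHg, so 107.45 × 0.2953 = 31.7 inHg.

31.7 inHg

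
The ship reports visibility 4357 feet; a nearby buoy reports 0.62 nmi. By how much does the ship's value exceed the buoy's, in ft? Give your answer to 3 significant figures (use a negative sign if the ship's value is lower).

the buoy: 0.62 nmi = 3767.19 ft.
Difference: 4357.00 − 3767.19 = 590 ft.

590 ft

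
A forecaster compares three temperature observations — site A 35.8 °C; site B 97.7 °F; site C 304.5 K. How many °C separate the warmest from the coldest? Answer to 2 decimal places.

site B: 97.7 °F = 36.500 °C.
site C: 304.5 K = 31.350 °C.
Spread: 36.500 − 31.350 = 5.150 °C.

5.15 °C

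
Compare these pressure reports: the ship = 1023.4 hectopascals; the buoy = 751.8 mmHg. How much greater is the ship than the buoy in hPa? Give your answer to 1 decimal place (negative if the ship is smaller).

21.1 hPa

the buoy: 751.8 mmHg = 1002.318 hPa.
Difference: 1023.400 − 1002.318 = 21.1 hPa.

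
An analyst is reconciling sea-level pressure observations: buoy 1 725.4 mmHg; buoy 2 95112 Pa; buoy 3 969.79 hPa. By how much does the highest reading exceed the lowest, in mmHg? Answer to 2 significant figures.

buoy 2: 95112 Pa = 713.40 mmHg.
buoy 3: 969.79 hPa = 727.40 mmHg.
Spread: 727.40 − 713.40 = 14 mmHg.

14 mmHg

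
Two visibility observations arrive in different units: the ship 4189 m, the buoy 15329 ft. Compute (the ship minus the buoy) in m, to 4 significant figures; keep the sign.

the buoy: 15329 ft = 4672.279 m.
Difference: 4189.000 − 4672.279 = -483.3 m.

-483.3 m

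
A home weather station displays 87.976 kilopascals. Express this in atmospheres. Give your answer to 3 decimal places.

1 kPa = 0.00986923 atm, so 87.976 × 0.00986923 = 0.868 atm.

0.868 atm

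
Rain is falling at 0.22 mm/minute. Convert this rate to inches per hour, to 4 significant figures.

0.5197 in/hour

0.22 mm/minute × 0.0393701 in/mm × 60 minute/hour = 0.5197 in/hour.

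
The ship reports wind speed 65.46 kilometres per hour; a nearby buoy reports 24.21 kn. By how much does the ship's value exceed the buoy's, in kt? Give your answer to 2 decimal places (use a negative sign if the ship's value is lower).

the ship: 65.46 km/h = 35.3456 kt.
Difference: 35.3456 − 24.2100 = 11.14 kt.

11.14 kt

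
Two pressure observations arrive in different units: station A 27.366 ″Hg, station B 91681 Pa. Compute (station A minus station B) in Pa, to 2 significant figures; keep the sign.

990 Pa

station A: 27.366 inHg = 92671.92 Pa.
Difference: 92671.92 − 91681.00 = 990 Pa.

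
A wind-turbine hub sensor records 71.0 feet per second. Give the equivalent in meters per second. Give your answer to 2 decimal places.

1 ft/s = 0.3048 m/s, so 71.0 × 0.3048 = 21.64 m/s.

21.64 m/s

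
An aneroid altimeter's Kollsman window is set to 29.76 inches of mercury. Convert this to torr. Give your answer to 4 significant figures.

1 inHg = 25.4 mmHg, so 29.76 × 25.4 = 755.9 mmHg.

755.9 mmHg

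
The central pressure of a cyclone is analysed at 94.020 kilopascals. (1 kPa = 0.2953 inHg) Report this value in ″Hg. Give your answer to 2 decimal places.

1 kPa = 0.2953 inHg, so 94.020 × 0.2953 = 27.76 inHg.

27.76 inHg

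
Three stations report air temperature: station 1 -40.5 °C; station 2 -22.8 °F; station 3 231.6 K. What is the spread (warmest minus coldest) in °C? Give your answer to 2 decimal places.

11.11 °C

station 2: -22.8 °F = -30.444 °C.
station 3: 231.6 K = -41.550 °C.
Spread: (-30.444) − (-41.550) = 11.106 °C.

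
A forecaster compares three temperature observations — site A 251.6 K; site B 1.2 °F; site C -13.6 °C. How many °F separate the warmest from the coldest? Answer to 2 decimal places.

site A: 251.6 K = -21.550 °C.
site B: 1.2 °F = -17.111 °C.
Spread: (-13.600) − (-21.550) = 7.950 °C = 14.31 °F.

14.31 °F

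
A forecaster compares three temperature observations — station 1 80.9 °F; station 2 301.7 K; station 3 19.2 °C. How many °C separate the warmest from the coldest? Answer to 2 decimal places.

9.35 °C

station 1: 80.9 °F = 27.167 °C.
station 2: 301.7 K = 28.550 °C.
Spread: 28.550 − 19.200 = 9.350 °C.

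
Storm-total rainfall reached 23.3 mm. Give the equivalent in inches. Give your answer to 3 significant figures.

1 mm = 0.0393701 in, so 23.3 × 0.0393701 = 0.917 in.

0.917 in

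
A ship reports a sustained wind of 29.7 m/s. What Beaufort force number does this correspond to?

Beaufort force 11

29.7 m/s lies in the Beaufort 11 band (violent storm, 28.5–32.6 m/s).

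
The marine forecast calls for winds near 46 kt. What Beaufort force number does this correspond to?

Beaufort force 9

46 kt lies in the Beaufort 9 band (strong gale, 41–47 kt).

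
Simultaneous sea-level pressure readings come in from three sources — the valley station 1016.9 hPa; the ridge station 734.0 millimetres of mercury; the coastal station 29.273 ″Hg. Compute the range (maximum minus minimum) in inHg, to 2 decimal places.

the valley station: 1016.9 hPa = 30.0290 inHg.
the ridge station: 734.0 mmHg = 28.8976 inHg.
Spread: 30.0290 − 28.8976 = 1.13 inHg.

1.13 inHg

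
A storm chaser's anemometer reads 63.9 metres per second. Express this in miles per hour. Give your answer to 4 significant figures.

142.9 mph

1 m/s = 2.23694 mph, so 63.9 × 2.23694 = 142.9 mph.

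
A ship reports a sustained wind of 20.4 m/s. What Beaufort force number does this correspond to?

20.4 m/s lies in the Beaufort 8 band (gale, 17.2–20.7 m/s).

Beaufort force 8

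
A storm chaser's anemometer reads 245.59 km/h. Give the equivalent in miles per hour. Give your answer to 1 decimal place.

1 km/h = 0.621371 mph, so 245.59 × 0.621371 = 152.6 mph.

152.6 mph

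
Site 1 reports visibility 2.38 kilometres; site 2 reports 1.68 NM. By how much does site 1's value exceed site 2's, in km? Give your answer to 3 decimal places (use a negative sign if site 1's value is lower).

site 2: 1.68 nmi = 3.11136 km.
Difference: 2.38000 − 3.11136 = -0.731 km.

-0.731 km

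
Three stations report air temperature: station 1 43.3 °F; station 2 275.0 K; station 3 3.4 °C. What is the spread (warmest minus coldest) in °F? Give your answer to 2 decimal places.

7.97 °F

station 1: 43.3 °F = 6.278 °C.
station 2: 275.0 K = 1.850 °C.
Spread: 6.278 − 1.850 = 4.428 °C = 7.97 °F.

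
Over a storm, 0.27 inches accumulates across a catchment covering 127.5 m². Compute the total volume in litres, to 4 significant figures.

Depth: 0.27 in × 25.4 = 6.858 mm.
1 mm over 1 m² is 1 L, so volume = 6.858 × 127.5 = 874.395 L ≈ 874.4 L.

874.4 litres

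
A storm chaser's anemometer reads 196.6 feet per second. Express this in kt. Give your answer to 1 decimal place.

116.5 kt

1 ft/s = 0.592484 kt, so 196.6 × 0.592484 = 116.5 kt.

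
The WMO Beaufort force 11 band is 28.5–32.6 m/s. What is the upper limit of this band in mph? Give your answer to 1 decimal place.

28.5–32.6 m/s × 2.237 = 63.8–72.9 mph.

72.9 mph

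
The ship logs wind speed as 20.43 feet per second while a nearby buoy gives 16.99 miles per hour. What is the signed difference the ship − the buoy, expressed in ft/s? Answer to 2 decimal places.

the buoy: 16.99 mph = 24.9187 ft/s.
Difference: 20.4300 − 24.9187 = -4.49 ft/s.

-4.49 ft/s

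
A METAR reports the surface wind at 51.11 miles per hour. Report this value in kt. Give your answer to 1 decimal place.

1 mph = 0.868976 kt, so 51.11 × 0.868976 = 44.4 kt.

44.4 kt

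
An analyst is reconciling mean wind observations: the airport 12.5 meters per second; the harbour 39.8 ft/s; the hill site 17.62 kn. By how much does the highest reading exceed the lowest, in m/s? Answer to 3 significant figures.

3.44 m/s

the harbour: 39.8 ft/s = 12.1310 m/s.
the hill site: 17.62 kt = 9.0645 m/s.
Spread: 12.5000 − 9.0645 = 3.44 m/s.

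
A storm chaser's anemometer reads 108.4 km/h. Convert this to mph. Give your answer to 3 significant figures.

67.4 mph

1 km/h = 0.621371 mph, so 108.4 × 0.621371 = 67.4 mph.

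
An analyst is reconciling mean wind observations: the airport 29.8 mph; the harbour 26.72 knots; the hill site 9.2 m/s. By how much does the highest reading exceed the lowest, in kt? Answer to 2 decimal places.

the airport: 29.8 mph = 25.8955 kt.
the hill site: 9.2 m/s = 17.8834 kt.
Spread: 26.7200 − 17.8834 = 8.84 kt.

8.84 kt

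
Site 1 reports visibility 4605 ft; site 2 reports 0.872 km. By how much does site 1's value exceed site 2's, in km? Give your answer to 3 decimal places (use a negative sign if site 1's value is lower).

0.532 km

site 1: 4605 ft = 1.40360 km.
Difference: 1.40360 − 0.87200 = 0.532 km.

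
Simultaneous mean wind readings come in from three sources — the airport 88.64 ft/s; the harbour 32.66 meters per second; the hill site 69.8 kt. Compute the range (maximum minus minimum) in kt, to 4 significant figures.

the airport: 88.64 ft/s = 52.5178 kt.
the harbour: 32.66 m/s = 63.4860 kt.
Spread: 69.8000 − 52.5178 = 17.28 kt.

17.28 kt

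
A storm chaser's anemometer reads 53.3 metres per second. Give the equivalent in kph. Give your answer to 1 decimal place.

191.9 km/h

1 m/s = 3.6 km/h, so 53.3 × 3.6 = 191.9 km/h.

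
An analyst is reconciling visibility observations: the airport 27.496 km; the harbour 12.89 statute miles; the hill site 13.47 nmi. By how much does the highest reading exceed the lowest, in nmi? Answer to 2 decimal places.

the airport: 27.496 km = 14.8467 nmi.
the harbour: 12.89 SM = 11.2011 nmi.
Spread: 14.8467 − 11.2011 = 3.65 nmi.

3.65 nmi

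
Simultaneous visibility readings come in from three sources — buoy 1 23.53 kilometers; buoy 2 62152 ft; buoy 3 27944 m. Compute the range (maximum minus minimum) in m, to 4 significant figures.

9000 m

buoy 1: 23.53 km = 23530.00 m.
buoy 2: 62152 ft = 18943.93 m.
Spread: 27944.00 − 18943.93 = 9000 m.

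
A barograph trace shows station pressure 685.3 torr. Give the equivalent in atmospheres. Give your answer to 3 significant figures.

1 mmHg = 0.00131579 atm, so 685.3 × 0.00131579 = 0.902 atm.

0.902 atm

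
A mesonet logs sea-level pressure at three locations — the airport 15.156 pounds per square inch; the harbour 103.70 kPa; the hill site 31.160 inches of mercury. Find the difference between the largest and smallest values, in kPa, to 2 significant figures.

the airport: 15.156 psi = 104.497 kPa.
the hill site: 31.160 inHg = 105.520 kPa.
Spread: 105.520 − 103.700 = 1.8 kPa.

1.8 kPa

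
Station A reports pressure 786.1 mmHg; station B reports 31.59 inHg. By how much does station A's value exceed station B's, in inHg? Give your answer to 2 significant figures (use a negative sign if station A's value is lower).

-0.64 inHg

station A: 786.1 mmHg = 30.9488 inHg.
Difference: 30.9488 − 31.5900 = -0.64 inHg.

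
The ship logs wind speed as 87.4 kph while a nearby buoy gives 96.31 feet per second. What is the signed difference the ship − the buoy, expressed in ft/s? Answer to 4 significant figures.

-16.66 ft/s

the ship: 87.4 km/h = 79.6515 ft/s.
Difference: 79.6515 − 96.3100 = -16.66 ft/s.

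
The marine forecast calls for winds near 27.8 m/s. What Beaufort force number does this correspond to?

Beaufort force 10

27.8 m/s lies in the Beaufort 10 band (storm, 24.5–28.4 m/s).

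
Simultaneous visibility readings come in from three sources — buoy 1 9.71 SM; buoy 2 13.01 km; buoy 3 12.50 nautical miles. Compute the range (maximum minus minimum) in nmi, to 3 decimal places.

buoy 1: 9.71 SM = 8.43776 nmi.
buoy 2: 13.01 km = 7.02484 nmi.
Spread: 12.50000 − 7.02484 = 5.475 nmi.

5.475 nmi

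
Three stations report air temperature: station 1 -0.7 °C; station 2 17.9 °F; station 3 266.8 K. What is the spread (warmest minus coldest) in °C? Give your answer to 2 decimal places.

station 2: 17.9 °F = -7.833 °C.
station 3: 266.8 K = -6.350 °C.
Spread: (-0.700) − (-7.833) = 7.133 °C.

7.13 °C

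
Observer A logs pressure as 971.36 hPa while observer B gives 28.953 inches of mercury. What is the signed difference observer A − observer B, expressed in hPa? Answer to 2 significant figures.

-9.1 hPa

observer B: 28.953 inHg = 980.461 hPa.
Difference: 971.360 − 980.461 = -9.1 hPa.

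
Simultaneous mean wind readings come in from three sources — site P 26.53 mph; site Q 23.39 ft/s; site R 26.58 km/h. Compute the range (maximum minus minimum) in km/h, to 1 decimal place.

site P: 26.53 mph = 42.696 km/h.
site Q: 23.39 ft/s = 25.665 km/h.
Spread: 42.696 − 25.665 = 17.0 km/h.

17.0 km/h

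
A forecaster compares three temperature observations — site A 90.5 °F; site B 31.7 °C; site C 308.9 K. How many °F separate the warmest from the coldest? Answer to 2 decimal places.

site A: 90.5 °F = 32.500 °C.
site C: 308.9 K = 35.750 °C.
Spread: 35.750 − 31.700 = 4.050 °C = 7.29 °F.

7.29 °F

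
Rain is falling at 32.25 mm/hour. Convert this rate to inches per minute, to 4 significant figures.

0.02116 in/minute

32.25 mm/hour × 0.0393701 in/mm × 0.0166667 hour/minute = 0.02116 in/minute.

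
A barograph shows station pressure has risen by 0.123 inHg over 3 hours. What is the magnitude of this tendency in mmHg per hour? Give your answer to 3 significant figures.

0.123 inHg / 3 h × 25.4 mmHg/inHg = 1.04 mmHg/h.

1.04 mmHg per hour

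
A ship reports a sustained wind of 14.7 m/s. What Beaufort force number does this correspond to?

Beaufort force 7

14.7 m/s lies in the Beaufort 7 band (near gale, 13.9–17.1 m/s).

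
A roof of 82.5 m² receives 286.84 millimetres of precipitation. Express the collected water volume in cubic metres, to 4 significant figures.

23.66 cubic metres

1 mm over 1 m² is 1 L, so volume = 286.84 × 82.5 = 23664.3 L = 23.66 m³.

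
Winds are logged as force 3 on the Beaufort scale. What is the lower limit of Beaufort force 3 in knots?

7 kt

Beaufort 3 (gentle breeze) spans 7–10 knots.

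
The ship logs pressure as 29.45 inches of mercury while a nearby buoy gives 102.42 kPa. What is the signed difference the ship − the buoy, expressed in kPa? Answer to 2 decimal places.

-2.69 kPa

the ship: 29.45 inHg = 99.7292 kPa.
Difference: 99.7292 − 102.4200 = -2.69 kPa.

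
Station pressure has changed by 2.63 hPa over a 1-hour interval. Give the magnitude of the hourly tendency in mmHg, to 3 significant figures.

1.97 mmHg per hour

2.63 hPa / 1 h × 0.750062 mmHg/hPa = 1.97 mmHg/h.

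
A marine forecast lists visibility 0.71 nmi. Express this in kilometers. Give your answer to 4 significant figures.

1.315 km

1 nmi = 1.852 km, so 0.71 × 1.852 = 1.315 km.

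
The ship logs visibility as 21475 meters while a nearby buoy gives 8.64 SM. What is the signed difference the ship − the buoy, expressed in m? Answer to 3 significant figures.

7570 m

the buoy: 8.64 SM = 13904.73 m.
Difference: 21475.00 − 13904.73 = 7570 m.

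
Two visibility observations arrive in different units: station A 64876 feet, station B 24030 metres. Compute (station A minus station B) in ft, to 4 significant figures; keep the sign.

station B: 24030 m = 78838.58 ft.
Difference: 64876.00 − 78838.58 = -13960 ft.

-13960 ft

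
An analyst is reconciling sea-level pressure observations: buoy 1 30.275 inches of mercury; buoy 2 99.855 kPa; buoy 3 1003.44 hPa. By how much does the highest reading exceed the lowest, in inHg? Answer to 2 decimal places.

0.79 inHg

buoy 2: 99.855 kPa = 29.4872 inHg.
buoy 3: 1003.44 hPa = 29.6316 inHg.
Spread: 30.2750 − 29.4872 = 0.79 inHg.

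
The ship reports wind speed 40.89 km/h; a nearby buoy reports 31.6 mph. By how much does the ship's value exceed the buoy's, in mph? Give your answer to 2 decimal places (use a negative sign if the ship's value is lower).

the ship: 40.89 km/h = 25.4079 mph.
Difference: 25.4079 − 31.6000 = -6.19 mph.

-6.19 mph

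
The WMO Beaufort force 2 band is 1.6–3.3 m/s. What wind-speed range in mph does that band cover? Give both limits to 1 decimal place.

1.6–3.3 m/s × 2.237 = 3.6–7.4 mph.

3.6 to 7.4 mph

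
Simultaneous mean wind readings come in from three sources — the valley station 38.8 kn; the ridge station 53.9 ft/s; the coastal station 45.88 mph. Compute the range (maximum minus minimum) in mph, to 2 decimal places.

the valley station: 38.8 kt = 44.6502 mph.
the ridge station: 53.9 ft/s = 36.7500 mph.
Spread: 45.8800 − 36.7500 = 9.13 mph.

9.13 mph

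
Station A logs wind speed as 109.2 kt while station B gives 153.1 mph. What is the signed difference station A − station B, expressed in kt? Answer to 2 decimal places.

-23.84 kt

station B: 153.1 mph = 133.0403 kt.
Difference: 109.2000 − 133.0403 = -23.84 kt.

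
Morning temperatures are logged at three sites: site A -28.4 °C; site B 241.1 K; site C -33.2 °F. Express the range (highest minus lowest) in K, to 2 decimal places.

site B: 241.1 K = -32.050 °C.
site C: -33.2 °F = -36.222 °C.
Spread: (-28.400) − (-36.222) = 7.822 °C.

7.82 K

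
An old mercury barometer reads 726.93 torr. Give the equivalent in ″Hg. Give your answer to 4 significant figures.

1 mmHg = 0.0393701 inHg, so 726.93 × 0.0393701 = 28.62 inHg.

28.62 inHg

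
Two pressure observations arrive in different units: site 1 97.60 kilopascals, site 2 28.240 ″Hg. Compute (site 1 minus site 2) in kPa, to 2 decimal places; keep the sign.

site 2: 28.240 inHg = 95.6316 kPa.
Difference: 97.6000 − 95.6316 = 1.97 kPa.

1.97 kPa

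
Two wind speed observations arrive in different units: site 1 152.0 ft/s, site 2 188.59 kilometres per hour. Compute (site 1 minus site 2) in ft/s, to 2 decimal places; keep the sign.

site 2: 188.59 km/h = 171.8704 ft/s.
Difference: 152.0000 − 171.8704 = -19.87 ft/s.

-19.87 ft/s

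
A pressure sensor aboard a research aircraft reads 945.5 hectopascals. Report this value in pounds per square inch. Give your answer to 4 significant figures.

13.71 psi

1 hPa = 0.0145038 psi, so 945.5 × 0.0145038 = 13.71 psi.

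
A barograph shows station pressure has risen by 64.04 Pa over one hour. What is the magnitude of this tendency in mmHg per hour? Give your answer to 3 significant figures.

64.04 Pa / 1 h × 0.00750062 mmHg/Pa = 0.480 mmHg/h.

0.480 mmHg per hour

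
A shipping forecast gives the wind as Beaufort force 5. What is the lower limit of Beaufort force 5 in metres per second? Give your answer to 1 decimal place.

8.0 m/s

Beaufort 5 (fresh breeze) spans 8.0–10.7 m/s.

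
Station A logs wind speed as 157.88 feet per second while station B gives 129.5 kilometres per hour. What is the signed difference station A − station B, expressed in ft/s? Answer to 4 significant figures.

station B: 129.5 km/h = 118.0191 ft/s.
Difference: 157.8800 − 118.0191 = 39.86 ft/s.

39.86 ft/s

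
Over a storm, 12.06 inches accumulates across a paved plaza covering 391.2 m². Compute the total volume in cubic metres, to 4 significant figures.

119.8 cubic metres

Depth: 12.06 in × 25.4 = 306.324 mm.
1 mm over 1 m² is 1 L, so volume = 306.324 × 391.2 = 119833.95 L = 119.8 m³.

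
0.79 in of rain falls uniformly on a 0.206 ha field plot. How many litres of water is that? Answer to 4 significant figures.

Depth: 0.79 in × 25.4 = 20.066 mm.
Area: 0.206 ha = 2060 m².
1 mm over 1 m² is 1 L, so volume = 20.066 × 2060 = 41335.96 L ≈ 41340 L.

41340 litres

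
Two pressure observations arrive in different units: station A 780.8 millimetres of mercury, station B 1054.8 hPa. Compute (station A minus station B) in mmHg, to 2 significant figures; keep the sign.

station B: 1054.8 hPa = 791.16 mmHg.
Difference: 780.80 − 791.16 = -10 mmHg.

-10 mmHg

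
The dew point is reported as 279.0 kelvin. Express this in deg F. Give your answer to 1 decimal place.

42.5 °F

First to °C: 5.85 °C.
Then to °F: 42.5 °F.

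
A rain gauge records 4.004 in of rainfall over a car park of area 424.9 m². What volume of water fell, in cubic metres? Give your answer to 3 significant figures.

Depth: 4.004 in × 25.4 = 101.7016 mm.
1 mm over 1 m² is 1 L, so volume = 101.7016 × 424.9 = 43213.01 L = 43.2 m³.

43.2 cubic metres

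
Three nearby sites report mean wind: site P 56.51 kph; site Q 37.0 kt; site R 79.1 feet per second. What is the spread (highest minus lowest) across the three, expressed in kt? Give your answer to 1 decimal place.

site P: 56.51 km/h = 30.513 kt.
site R: 79.1 ft/s = 46.865 kt.
Spread: 46.865 − 30.513 = 16.4 kt.

16.4 kt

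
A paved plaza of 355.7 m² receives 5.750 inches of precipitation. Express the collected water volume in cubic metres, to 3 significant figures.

51.9 cubic metres

Depth: 5.750 in × 25.4 = 146.05 mm.
1 mm over 1 m² is 1 L, so volume = 146.05 × 355.7 = 51949.985 L = 51.9 m³.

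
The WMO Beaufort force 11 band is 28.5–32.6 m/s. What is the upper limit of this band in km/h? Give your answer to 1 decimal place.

28.5–32.6 m/s × 3.6 = 102.6–117.4 km/h.

117.4 km/h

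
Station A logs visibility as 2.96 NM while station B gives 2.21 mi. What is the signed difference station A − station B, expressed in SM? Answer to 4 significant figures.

1.196 SM

station A: 2.96 nmi = 3.40631 SM.
Difference: 3.40631 − 2.21000 = 1.196 SM.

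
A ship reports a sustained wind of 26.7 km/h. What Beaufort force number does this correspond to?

26.7 km/h = 7.4 m/s, which is Beaufort 4 (moderate breeze, 5.5–7.9 m/s).

Beaufort force 4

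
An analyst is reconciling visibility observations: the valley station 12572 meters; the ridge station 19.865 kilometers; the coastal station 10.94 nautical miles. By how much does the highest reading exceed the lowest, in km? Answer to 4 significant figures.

7.689 km

the valley station: 12572 m = 12.57200 km.
the coastal station: 10.94 nmi = 20.26088 km.
Spread: 20.26088 − 12.57200 = 7.689 km.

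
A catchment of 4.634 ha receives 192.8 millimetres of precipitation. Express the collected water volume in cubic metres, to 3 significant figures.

8930 cubic metres

Area: 4.634 ha = 46340 m².
1 mm over 1 m² is 1 L, so volume = 192.8 × 46340 = 8934352 L = 8930 m³.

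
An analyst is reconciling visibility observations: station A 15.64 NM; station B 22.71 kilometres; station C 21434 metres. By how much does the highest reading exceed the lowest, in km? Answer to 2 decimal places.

station A: 15.64 nmi = 28.9653 km.
station C: 21434 m = 21.4340 km.
Spread: 28.9653 − 21.4340 = 7.53 km.

7.53 km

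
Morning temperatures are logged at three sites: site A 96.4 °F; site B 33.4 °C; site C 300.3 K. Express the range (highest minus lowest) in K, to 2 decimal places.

8.63 K

site A: 96.4 °F = 35.778 °C.
site C: 300.3 K = 27.150 °C.
Spread: 35.778 − 27.150 = 8.628 °C.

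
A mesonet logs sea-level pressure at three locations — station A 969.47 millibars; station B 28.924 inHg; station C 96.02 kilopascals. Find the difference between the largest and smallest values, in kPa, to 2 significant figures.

1.9 kPa

station A: 969.47 mb = 96.947 kPa.
station B: 28.924 inHg = 97.948 kPa.
Spread: 97.948 − 96.020 = 1.9 kPa.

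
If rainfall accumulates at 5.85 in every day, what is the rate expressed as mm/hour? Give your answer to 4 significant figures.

6.191 mm/hour

5.85 in/day × 25.4 mm/in × 0.0416667 day/hour = 6.191 mm/hour.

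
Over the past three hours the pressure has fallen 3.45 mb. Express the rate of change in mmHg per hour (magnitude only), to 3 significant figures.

0.863 mmHg per hour

3.45 mb / 3 h × 0.750062 mmHg/mb = 0.863 mmHg/h.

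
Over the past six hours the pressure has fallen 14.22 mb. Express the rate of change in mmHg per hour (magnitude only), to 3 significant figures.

1.78 mmHg per hour

14.22 mb / 6 h × 0.750062 mmHg/mb = 1.78 mmHg/h.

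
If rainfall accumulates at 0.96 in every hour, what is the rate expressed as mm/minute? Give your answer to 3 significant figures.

0.96 in/hour × 25.4 mm/in × 0.0166667 hour/minute = 0.406 mm/minute.

0.406 mm/minute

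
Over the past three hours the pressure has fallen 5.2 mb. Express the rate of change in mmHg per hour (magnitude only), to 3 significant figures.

1.30 mmHg per hour

5.2 mb / 3 h × 0.750062 mmHg/mb = 1.30 mmHg/h.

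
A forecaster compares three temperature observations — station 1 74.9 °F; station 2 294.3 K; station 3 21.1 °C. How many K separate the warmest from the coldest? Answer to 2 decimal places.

2.73 K

station 1: 74.9 °F = 23.833 °C.
station 2: 294.3 K = 21.150 °C.
Spread: 23.833 − 21.100 = 2.733 °C.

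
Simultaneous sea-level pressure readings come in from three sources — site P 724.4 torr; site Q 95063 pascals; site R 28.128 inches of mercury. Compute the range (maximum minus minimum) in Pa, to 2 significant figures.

site P: 724.4 mmHg = 96578.74 Pa.
site R: 28.128 inHg = 95252.35 Pa.
Spread: 96578.74 − 95063.00 = 1500 Pa.

1500 Pa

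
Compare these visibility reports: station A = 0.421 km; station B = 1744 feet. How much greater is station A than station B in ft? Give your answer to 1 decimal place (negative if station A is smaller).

-362.8 ft

station A: 0.421 km = 1381.234 ft.
Difference: 1381.234 − 1744.000 = -362.8 ft.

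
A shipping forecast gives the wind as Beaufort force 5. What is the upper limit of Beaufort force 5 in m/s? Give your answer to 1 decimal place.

10.7 m/s

Beaufort 5 (fresh breeze) spans 8.0–10.7 m/s.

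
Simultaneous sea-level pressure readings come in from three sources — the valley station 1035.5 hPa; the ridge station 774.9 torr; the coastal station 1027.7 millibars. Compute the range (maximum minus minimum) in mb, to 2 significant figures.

the valley station: 1035.5 hPa = 1035.500 mb.
the ridge station: 774.9 mmHg = 1033.115 mb.
Spread: 1035.500 − 1027.700 = 7.8 mb.

7.8 mb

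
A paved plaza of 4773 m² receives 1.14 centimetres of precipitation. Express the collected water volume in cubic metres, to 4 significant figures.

54.41 cubic metres

Depth: 1.14 cm × 10 = 11.4 mm.
1 mm over 1 m² is 1 L, so volume = 11.4 × 4773 = 54412.2 L = 54.41 m³.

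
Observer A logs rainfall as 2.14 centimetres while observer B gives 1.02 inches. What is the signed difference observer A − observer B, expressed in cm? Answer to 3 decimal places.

observer B: 1.02 in = 2.59080 cm.
Difference: 2.14000 − 2.59080 = -0.451 cm.

-0.451 cm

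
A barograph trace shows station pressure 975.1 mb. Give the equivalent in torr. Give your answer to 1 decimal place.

731.4 mmHg

1 mb = 0.750062 mmHg, so 975.1 × 0.750062 = 731.4 mmHg.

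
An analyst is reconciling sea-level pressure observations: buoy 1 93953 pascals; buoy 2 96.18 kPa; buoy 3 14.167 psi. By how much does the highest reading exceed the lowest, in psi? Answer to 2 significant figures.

0.54 psi

buoy 1: 93953 Pa = 13.6267 psi.
buoy 2: 96.18 kPa = 13.9497 psi.
Spread: 14.1670 − 13.6267 = 0.54 psi.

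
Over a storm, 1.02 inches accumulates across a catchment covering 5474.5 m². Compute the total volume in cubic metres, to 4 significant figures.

Depth: 1.02 in × 25.4 = 25.908 mm.
1 mm over 1 m² is 1 L, so volume = 25.908 × 5474.5 = 141833.35 L = 141.8 m³.

141.8 cubic metres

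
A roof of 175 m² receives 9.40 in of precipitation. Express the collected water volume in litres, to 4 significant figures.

Depth: 9.40 in × 25.4 = 238.76 mm.
1 mm over 1 m² is 1 L, so volume = 238.76 × 175 = 41783 L ≈ 41780 L.

41780 litres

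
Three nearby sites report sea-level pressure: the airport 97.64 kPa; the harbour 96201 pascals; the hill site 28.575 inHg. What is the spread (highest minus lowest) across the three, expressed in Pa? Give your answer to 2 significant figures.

the airport: 97.64 kPa = 97640.00 Pa.
the hill site: 28.575 inHg = 96766.07 Pa.
Spread: 97640.00 − 96201.00 = 1400 Pa.

1400 Pa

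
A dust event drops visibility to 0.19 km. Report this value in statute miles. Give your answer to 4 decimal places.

0.1181 SM

1 km = 0.621371 SM, so 0.19 × 0.621371 = 0.1181 SM.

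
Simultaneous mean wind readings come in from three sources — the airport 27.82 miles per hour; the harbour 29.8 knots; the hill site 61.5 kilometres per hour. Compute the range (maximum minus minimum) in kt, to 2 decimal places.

9.03 kt

the airport: 27.82 mph = 24.1749 kt.
the hill site: 61.5 km/h = 33.2073 kt.
Spread: 33.2073 − 24.1749 = 9.03 kt.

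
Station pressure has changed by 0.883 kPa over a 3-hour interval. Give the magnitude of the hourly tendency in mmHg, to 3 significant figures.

0.883 kPa / 3 h × 7.50062 mmHg/kPa = 2.21 mmHg/h.

2.21 mmHg per hour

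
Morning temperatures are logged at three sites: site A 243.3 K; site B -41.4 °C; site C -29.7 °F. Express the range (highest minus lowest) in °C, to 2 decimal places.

site A: 243.3 K = -29.850 °C.
site C: -29.7 °F = -34.278 °C.
Spread: (-29.850) − (-41.400) = 11.550 °C.

11.55 °C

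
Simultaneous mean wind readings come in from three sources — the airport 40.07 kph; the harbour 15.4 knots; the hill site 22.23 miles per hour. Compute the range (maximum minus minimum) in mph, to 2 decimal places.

7.18 mph

the airport: 40.07 km/h = 24.8983 mph.
the harbour: 15.4 kt = 17.7220 mph.
Spread: 24.8983 − 17.7220 = 7.18 mph.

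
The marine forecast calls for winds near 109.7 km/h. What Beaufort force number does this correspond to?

109.7 km/h = 30.5 m/s, which is Beaufort 11 (violent storm, 28.5–32.6 m/s).

Beaufort force 11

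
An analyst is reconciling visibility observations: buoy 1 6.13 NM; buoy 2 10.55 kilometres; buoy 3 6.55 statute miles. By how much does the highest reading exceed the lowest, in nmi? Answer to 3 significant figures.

0.438 nmi

buoy 2: 10.55 km = 5.69654 nmi.
buoy 3: 6.55 SM = 5.69179 nmi.
Spread: 6.13000 − 5.69179 = 0.438 nmi.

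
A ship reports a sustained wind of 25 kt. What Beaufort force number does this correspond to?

25 kt lies in the Beaufort 6 band (strong breeze, 22–27 kt).

Beaufort force 6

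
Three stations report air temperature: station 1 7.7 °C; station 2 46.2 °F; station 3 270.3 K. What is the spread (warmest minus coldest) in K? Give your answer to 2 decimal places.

10.74 K

station 2: 46.2 °F = 7.889 °C.
station 3: 270.3 K = -2.850 °C.
Spread: 7.889 − (-2.850) = 10.739 °C.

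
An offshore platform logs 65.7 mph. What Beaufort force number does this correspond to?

65.7 mph = 29.4 m/s, which is Beaufort 11 (violent storm, 28.5–32.6 m/s).

Beaufort force 11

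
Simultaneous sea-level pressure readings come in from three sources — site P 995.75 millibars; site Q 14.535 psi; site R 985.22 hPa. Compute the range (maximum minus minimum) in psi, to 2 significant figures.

0.25 psi

site P: 995.75 mb = 14.4421 psi.
site R: 985.22 hPa = 14.2894 psi.
Spread: 14.5350 − 14.2894 = 0.25 psi.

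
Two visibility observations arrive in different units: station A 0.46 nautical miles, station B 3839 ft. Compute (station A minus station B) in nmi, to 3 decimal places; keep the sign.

station B: 3839 ft = 0.63182 nmi.
Difference: 0.46000 − 0.63182 = -0.172 nmi.

-0.172 nmi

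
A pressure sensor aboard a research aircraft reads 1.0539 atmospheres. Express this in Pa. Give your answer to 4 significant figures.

1 atm = 101325 Pa, so 1.0539 × 101325 = 106800 Pa.

106800 Pa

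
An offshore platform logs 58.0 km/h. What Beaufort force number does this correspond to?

Beaufort force 7

58.0 km/h = 16.1 m/s, which is Beaufort 7 (near gale, 13.9–17.1 m/s).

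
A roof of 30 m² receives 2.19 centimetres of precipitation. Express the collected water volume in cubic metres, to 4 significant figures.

0.6570 cubic metres

Depth: 2.19 cm × 10 = 21.9 mm.
1 mm over 1 m² is 1 L, so volume = 21.9 × 30 = 657 L = 0.6570 m³.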